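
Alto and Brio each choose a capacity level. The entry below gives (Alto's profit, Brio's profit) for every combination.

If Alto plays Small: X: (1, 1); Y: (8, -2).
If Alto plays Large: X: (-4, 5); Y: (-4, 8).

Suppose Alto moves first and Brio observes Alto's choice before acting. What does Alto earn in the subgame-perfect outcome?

1

Work backward from Brio's decision.
- Small: BR = X, leader payoff 1.
- Large: BR = Y, leader payoff -4.
Maximizing over 1, -4, Alto chooses Small. Subgame-perfect outcome: (Small, X) with payoffs (1, 1).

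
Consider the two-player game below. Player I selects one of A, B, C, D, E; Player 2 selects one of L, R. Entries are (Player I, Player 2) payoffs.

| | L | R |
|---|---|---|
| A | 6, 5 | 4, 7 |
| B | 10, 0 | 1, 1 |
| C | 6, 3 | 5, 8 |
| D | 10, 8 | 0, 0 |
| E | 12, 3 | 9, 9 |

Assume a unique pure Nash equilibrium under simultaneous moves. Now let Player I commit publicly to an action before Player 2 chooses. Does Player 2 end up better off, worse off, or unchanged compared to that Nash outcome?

Player 2 best-responds to each possible Player I move:
- A: Player 2 compares 5, 7 and picks R; Player I would get 4.
- B: Player 2 compares 0, 1 and picks R; Player I would get 1.
- C: Player 2 compares 3, 8 and picks R; Player I would get 5.
- D: Player 2 compares 8, 0 and picks L; Player I would get 10.
- E: Player 2 compares 3, 9 and picks R; Player I would get 9.
Player I's induced payoffs are 4, 1, 5, 10, 9, so Player I commits to D. Subgame-perfect outcome: (D, L) with payoffs (10, 8).
Under simultaneous play:
Player I's best replies: L→E; R→E.
Player 2's best replies: A→R; B→R; C→R; D→L; E→R.
The unique mutual best reply is (E, R), giving (9, 9).
Player 2 earns 8 sequentially versus 9 at the Nash outcome: worse off.

worse off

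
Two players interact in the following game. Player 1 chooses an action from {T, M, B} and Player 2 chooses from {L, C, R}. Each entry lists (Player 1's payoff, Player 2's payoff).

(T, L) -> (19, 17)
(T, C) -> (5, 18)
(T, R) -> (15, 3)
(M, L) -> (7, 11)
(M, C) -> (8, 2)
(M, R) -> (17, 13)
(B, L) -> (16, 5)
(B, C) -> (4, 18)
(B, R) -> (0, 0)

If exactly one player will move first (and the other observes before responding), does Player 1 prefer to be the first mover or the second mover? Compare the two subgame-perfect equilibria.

second

If Player 1 leads: Player 2's best replies are T→C, M→R, B→C; Player 1's induced payoffs 5, 17, 4; outcome (M, R), payoffs (17, 13).
If Player 2 leads: Player 1's best replies are L→T, C→M, R→M; Player 2's induced payoffs 17, 2, 13; outcome (T, L), payoffs (19, 17).
Player 1 gets 17 moving first and 19 moving second, so Player 1 prefers to move second.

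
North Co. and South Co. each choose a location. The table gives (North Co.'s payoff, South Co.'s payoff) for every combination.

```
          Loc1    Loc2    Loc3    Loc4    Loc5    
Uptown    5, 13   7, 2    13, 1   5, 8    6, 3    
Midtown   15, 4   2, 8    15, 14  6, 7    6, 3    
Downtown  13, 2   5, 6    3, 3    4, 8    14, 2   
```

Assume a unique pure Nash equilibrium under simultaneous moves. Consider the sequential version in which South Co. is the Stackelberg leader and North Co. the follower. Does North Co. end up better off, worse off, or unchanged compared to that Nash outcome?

North Co. best-responds to each possible South Co. move:
- Loc1 → North Co. plays Midtown (best of 5, 15, 13); South Co. gets 4.
- Loc2 → North Co. plays Uptown (best of 7, 2, 5); South Co. gets 2.
- Loc3 → North Co. plays Midtown (best of 13, 15, 3); South Co. gets 14.
- Loc4 → North Co. plays Midtown (best of 5, 6, 4); South Co. gets 7.
- Loc5 → North Co. plays Downtown (best of 6, 6, 14); South Co. gets 2.
Maximizing over 4, 2, 14, 7, 2, South Co. chooses Loc3. Subgame-perfect outcome: (Midtown, Loc3) with payoffs (15, 14).
For the simultaneous game, intersect best replies.
North Co.'s best replies: Loc1→Midtown; Loc2→Uptown; Loc3→Midtown; Loc4→Midtown; Loc5→Downtown.
South Co.'s best replies: Uptown→Loc1; Midtown→Loc3; Downtown→Loc4.
The unique mutual best reply is (Midtown, Loc3), giving (15, 14).
North Co. earns 15 sequentially versus 15 at the Nash outcome: unchanged.

unchanged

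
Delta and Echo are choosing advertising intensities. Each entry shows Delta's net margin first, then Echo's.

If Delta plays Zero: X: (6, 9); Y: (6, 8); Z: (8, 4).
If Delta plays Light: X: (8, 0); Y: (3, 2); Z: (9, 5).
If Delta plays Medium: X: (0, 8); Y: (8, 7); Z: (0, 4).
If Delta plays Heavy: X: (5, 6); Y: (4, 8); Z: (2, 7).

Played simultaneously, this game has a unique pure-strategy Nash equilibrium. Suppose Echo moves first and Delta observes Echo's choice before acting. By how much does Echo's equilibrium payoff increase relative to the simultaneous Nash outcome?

Solve by backward induction (Echo leads).
- X: Delta compares 6, 8, 0, 5 and picks Light; Echo would get 0.
- Y: Delta compares 6, 3, 8, 4 and picks Medium; Echo would get 7.
- Z: Delta compares 8, 9, 0, 2 and picks Light; Echo would get 5.
Echo's induced payoffs are 0, 7, 5, so Echo commits to Y. Subgame-perfect outcome: (Medium, Y) with payoffs (8, 7).
Under simultaneous play:
Delta's best replies: X→Light; Y→Medium; Z→Light.
Echo's best replies: Zero→X; Light→Z; Medium→X; Heavy→Y.
Only (Light, Z) has each player best-responding; Nash payoffs (9, 5).
Echo's commitment gain: 7 − 5 = 2.

2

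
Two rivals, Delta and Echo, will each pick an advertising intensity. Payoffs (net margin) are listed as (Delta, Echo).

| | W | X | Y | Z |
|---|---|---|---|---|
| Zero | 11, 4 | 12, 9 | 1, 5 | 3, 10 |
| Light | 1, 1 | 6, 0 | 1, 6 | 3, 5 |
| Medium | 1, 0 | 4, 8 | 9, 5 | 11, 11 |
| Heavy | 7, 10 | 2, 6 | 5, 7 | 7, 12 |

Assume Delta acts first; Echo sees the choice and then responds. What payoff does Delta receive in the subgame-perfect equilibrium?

Solve by backward induction (Delta leads).
- Zero: BR = Z, leader payoff 3.
- Light: BR = Y, leader payoff 1.
- Medium: BR = Z, leader payoff 11.
- Heavy: BR = Z, leader payoff 7.
Delta's induced payoffs are 3, 1, 11, 7, so Delta commits to Medium. Subgame-perfect outcome: (Medium, Z) with payoffs (11, 11).

11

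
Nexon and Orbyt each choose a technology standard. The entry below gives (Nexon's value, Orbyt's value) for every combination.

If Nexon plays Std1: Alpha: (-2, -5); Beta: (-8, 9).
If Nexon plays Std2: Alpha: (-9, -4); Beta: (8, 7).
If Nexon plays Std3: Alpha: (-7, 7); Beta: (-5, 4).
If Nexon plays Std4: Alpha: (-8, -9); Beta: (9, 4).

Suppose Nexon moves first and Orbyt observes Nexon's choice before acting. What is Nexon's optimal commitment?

Std4

Orbyt best-responds to each possible Nexon move:
- Std1 → Orbyt plays Beta (best of -5, 9); Nexon gets -8.
- Std2 → Orbyt plays Beta (best of -4, 7); Nexon gets 8.
- Std3 → Orbyt plays Alpha (best of 7, 4); Nexon gets -7.
- Std4 → Orbyt plays Beta (best of -9, 4); Nexon gets 9.
Nexon's induced payoffs are -8, 8, -7, 9, so Nexon commits to Std4. Subgame-perfect outcome: (Std4, Beta) with payoffs (9, 4).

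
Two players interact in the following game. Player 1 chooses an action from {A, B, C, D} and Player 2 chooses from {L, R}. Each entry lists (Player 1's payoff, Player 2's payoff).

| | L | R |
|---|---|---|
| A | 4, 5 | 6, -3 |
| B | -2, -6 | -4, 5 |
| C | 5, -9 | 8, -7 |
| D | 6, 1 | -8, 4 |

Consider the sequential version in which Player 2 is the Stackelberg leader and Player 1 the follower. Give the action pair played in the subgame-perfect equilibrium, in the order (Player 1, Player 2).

Solve by backward induction (Player 2 leads).
- L: BR = D, leader payoff 1.
- R: BR = C, leader payoff -7.
Player 2's induced payoffs are 1, -7, so Player 2 commits to L. Subgame-perfect outcome: (D, L) with payoffs (6, 1).

(D, L)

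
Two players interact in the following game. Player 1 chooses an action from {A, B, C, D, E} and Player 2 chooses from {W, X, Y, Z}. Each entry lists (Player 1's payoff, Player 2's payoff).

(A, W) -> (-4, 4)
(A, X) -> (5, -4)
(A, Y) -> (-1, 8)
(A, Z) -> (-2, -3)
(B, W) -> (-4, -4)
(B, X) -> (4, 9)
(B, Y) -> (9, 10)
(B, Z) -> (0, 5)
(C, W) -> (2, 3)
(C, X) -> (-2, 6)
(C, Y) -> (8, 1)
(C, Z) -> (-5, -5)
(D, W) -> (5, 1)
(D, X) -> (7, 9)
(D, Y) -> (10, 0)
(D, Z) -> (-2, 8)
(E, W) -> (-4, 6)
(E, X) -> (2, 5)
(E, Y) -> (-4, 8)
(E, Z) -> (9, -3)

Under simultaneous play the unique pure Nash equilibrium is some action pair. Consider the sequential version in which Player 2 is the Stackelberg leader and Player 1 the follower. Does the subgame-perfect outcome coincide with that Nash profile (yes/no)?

yes

Player 1 best-responds to each possible Player 2 move:
- W: Player 1 compares -4, -4, 2, 5, -4 and picks D; Player 2 would get 1.
- X: Player 1 compares 5, 4, -2, 7, 2 and picks D; Player 2 would get 9.
- Y: Player 1 compares -1, 9, 8, 10, -4 and picks D; Player 2 would get 0.
- Z: Player 1 compares -2, 0, -5, -2, 9 and picks E; Player 2 would get -3.
Player 2's induced payoffs are 1, 9, 0, -3, so Player 2 commits to X. Subgame-perfect outcome: (D, X) with payoffs (7, 9).
For the simultaneous game, intersect best replies.
Player 1's best replies: W→D; X→D; Y→D; Z→E.
Player 2's best replies: A→Y; B→Y; C→X; D→X; E→Y.
The unique mutual best reply is (D, X), giving (7, 9).
Sequential outcome (D, X) coincides with the Nash profile (D, X).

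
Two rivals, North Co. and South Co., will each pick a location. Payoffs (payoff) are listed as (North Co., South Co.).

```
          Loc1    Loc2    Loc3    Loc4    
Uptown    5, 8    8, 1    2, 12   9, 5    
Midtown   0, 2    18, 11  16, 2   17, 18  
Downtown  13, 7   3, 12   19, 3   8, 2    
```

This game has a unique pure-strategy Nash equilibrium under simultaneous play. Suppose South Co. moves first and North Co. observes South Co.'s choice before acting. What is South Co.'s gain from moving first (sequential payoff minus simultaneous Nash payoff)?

0

Backward induction with South Co. moving first.
- Loc1: North Co. compares 5, 0, 13 and picks Downtown; South Co. would get 7.
- Loc2: North Co. compares 8, 18, 3 and picks Midtown; South Co. would get 11.
- Loc3: North Co. compares 2, 16, 19 and picks Downtown; South Co. would get 3.
- Loc4: North Co. compares 9, 17, 8 and picks Midtown; South Co. would get 18.
Among 7, 11, 3, 18, the best is 18 at Loc4. Subgame-perfect outcome: (Midtown, Loc4) with payoffs (17, 18).
Under simultaneous play:
North Co.'s best replies: Loc1→Downtown; Loc2→Midtown; Loc3→Downtown; Loc4→Midtown.
South Co.'s best replies: Uptown→Loc3; Midtown→Loc4; Downtown→Loc2.
Only (Midtown, Loc4) has each player best-responding; Nash payoffs (17, 18).
South Co.'s commitment gain: 18 − 18 = 0.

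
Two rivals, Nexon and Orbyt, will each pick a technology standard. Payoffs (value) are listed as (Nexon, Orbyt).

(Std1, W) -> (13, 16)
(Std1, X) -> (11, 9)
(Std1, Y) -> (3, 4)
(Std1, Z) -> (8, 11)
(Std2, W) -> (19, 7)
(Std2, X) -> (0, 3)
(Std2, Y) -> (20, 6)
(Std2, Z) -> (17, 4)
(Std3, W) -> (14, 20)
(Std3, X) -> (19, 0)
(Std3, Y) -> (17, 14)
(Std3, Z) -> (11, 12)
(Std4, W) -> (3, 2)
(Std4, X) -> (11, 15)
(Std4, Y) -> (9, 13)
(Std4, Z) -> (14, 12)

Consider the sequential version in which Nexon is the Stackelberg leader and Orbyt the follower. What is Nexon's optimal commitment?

Std2

Orbyt best-responds to each possible Nexon move:
- Std1: BR = W, leader payoff 13.
- Std2: BR = W, leader payoff 19.
- Std3: BR = W, leader payoff 14.
- Std4: BR = X, leader payoff 11.
Maximizing over 13, 19, 14, 11, Nexon chooses Std2. Subgame-perfect outcome: (Std2, W) with payoffs (19, 7).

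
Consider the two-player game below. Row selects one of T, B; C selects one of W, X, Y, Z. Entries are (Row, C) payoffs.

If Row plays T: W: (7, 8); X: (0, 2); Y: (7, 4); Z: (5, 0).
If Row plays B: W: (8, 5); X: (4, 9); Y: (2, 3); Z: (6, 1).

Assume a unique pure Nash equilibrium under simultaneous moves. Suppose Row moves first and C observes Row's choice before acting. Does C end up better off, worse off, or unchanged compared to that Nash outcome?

Solve by backward induction (Row leads).
- T: C compares 8, 2, 4, 0 and picks W; Row would get 7.
- B: C compares 5, 9, 3, 1 and picks X; Row would get 4.
Among 7, 4, the best is 7 at T. Subgame-perfect outcome: (T, W) with payoffs (7, 8).
Now find the simultaneous Nash equilibrium.
Row's best replies: W→B; X→B; Y→T; Z→B.
C's best replies: T→W; B→X.
Only (B, X) has each player best-responding; Nash payoffs (4, 9).
C earns 8 sequentially versus 9 at the Nash outcome: worse off.

worse off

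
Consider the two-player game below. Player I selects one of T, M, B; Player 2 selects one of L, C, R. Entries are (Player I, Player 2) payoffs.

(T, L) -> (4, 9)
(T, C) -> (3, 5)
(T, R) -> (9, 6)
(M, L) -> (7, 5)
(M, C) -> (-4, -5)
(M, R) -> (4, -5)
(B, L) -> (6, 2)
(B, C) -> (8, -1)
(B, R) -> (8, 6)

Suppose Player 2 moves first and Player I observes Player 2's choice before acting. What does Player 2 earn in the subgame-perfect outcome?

6

Player I best-responds to each possible Player 2 move:
- L: BR = M, leader payoff 5.
- C: BR = B, leader payoff -1.
- R: BR = T, leader payoff 6.
Maximizing over 5, -1, 6, Player 2 chooses R. Subgame-perfect outcome: (T, R) with payoffs (9, 6).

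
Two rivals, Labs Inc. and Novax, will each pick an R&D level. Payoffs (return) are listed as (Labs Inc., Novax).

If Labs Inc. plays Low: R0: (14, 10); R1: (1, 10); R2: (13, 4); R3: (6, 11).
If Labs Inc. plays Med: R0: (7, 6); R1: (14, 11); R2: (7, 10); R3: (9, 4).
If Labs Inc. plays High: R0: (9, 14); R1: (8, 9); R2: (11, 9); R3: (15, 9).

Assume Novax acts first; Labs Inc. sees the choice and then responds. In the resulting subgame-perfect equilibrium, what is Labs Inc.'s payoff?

14

Backward induction with Novax moving first.
- R0 → Labs Inc. plays Low (best of 14, 7, 9); Novax gets 10.
- R1 → Labs Inc. plays Med (best of 1, 14, 8); Novax gets 11.
- R2 → Labs Inc. plays Low (best of 13, 7, 11); Novax gets 4.
- R3 → Labs Inc. plays High (best of 6, 9, 15); Novax gets 9.
Novax's induced payoffs are 10, 11, 4, 9, so Novax commits to R1. Subgame-perfect outcome: (Med, R1) with payoffs (14, 11).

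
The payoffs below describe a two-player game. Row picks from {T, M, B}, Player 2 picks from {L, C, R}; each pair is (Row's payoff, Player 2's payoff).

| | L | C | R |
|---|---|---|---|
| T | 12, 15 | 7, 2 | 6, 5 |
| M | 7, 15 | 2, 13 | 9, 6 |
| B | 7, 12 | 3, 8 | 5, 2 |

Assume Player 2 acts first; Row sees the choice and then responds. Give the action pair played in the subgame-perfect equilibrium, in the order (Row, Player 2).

Row best-responds to each possible Player 2 move:
- L → Row plays T (best of 12, 7, 7); Player 2 gets 15.
- C → Row plays T (best of 7, 2, 3); Player 2 gets 2.
- R → Row plays M (best of 6, 9, 5); Player 2 gets 6.
Maximizing over 15, 2, 6, Player 2 chooses L. Subgame-perfect outcome: (T, L) with payoffs (12, 15).

(T, L)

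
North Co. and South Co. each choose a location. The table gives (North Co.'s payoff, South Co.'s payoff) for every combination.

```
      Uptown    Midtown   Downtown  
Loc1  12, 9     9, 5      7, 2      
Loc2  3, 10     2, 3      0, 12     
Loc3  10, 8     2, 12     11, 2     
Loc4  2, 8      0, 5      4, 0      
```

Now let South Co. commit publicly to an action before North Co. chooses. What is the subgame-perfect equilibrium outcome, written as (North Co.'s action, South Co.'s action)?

(Loc1, Uptown)

North Co. best-responds to each possible South Co. move:
- Uptown: North Co. compares 12, 3, 10, 2 and picks Loc1; South Co. would get 9.
- Midtown: North Co. compares 9, 2, 2, 0 and picks Loc1; South Co. would get 5.
- Downtown: North Co. compares 7, 0, 11, 4 and picks Loc3; South Co. would get 2.
South Co.'s induced payoffs are 9, 5, 2, so South Co. commits to Uptown. Subgame-perfect outcome: (Loc1, Uptown) with payoffs (12, 9).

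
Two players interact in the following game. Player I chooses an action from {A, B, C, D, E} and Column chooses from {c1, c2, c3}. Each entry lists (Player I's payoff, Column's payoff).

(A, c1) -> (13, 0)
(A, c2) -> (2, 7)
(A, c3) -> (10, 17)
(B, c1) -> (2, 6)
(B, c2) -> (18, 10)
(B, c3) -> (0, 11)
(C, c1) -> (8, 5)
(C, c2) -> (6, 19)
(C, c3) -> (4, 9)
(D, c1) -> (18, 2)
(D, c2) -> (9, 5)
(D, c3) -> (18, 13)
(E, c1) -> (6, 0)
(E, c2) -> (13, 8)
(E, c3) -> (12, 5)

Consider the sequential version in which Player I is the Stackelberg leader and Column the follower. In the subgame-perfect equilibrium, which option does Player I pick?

D

Backward induction with Player I moving first.
- A → Column plays c3 (best of 0, 7, 17); Player I gets 10.
- B → Column plays c3 (best of 6, 10, 11); Player I gets 0.
- C → Column plays c2 (best of 5, 19, 9); Player I gets 6.
- D → Column plays c3 (best of 2, 5, 13); Player I gets 18.
- E → Column plays c2 (best of 0, 8, 5); Player I gets 13.
Among 10, 0, 6, 18, 13, the best is 18 at D. Subgame-perfect outcome: (D, c3) with payoffs (18, 13).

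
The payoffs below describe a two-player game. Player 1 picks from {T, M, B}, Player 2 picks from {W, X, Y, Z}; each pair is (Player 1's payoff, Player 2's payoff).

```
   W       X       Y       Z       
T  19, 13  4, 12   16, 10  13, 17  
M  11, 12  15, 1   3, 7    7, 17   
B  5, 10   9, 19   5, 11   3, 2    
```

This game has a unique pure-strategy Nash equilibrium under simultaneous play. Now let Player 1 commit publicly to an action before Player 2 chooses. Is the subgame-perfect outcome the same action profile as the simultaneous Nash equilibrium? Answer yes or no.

yes

Work backward from Player 2's decision.
- T: BR = Z, leader payoff 13.
- M: BR = Z, leader payoff 7.
- B: BR = X, leader payoff 9.
Among 13, 7, 9, the best is 13 at T. Subgame-perfect outcome: (T, Z) with payoffs (13, 17).
Now find the simultaneous Nash equilibrium.
Player 1's best replies: W→T; X→M; Y→T; Z→T.
Player 2's best replies: T→Z; M→Z; B→X.
Only (T, Z) has each player best-responding; Nash payoffs (13, 17).
Sequential outcome (T, Z) coincides with the Nash profile (T, Z).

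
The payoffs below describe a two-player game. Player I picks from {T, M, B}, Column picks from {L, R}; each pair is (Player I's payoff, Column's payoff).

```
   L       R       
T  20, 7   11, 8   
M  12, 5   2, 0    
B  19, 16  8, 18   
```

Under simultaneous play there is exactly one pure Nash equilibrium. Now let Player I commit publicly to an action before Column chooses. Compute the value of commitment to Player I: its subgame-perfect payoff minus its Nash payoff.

1

Column best-responds to each possible Player I move:
- T: BR = R, leader payoff 11.
- M: BR = L, leader payoff 12.
- B: BR = R, leader payoff 8.
Maximizing over 11, 12, 8, Player I chooses M. Subgame-perfect outcome: (M, L) with payoffs (12, 5).
Under simultaneous play:
Player I's best replies: L→T; R→T.
Column's best replies: T→R; M→L; B→R.
The unique mutual best reply is (T, R), giving (11, 8).
Player I's commitment gain: 12 − 11 = 1.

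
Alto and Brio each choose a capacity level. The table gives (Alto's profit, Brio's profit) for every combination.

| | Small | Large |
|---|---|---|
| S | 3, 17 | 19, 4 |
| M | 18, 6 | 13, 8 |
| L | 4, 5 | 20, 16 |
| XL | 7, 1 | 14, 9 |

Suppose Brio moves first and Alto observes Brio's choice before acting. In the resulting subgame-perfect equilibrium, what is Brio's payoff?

16

Solve by backward induction (Brio leads).
- Small → Alto plays M (best of 3, 18, 4, 7); Brio gets 6.
- Large → Alto plays L (best of 19, 13, 20, 14); Brio gets 16.
Maximizing over 6, 16, Brio chooses Large. Subgame-perfect outcome: (L, Large) with payoffs (20, 16).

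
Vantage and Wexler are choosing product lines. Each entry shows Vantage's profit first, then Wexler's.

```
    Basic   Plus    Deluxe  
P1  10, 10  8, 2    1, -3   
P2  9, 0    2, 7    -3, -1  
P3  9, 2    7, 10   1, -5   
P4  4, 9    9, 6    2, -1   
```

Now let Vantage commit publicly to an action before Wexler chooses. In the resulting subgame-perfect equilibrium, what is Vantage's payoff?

10

Backward induction with Vantage moving first.
- P1 → Wexler plays Basic (best of 10, 2, -3); Vantage gets 10.
- P2 → Wexler plays Plus (best of 0, 7, -1); Vantage gets 2.
- P3 → Wexler plays Plus (best of 2, 10, -5); Vantage gets 7.
- P4 → Wexler plays Basic (best of 9, 6, -1); Vantage gets 4.
Vantage's induced payoffs are 10, 2, 7, 4, so Vantage commits to P1. Subgame-perfect outcome: (P1, Basic) with payoffs (10, 10).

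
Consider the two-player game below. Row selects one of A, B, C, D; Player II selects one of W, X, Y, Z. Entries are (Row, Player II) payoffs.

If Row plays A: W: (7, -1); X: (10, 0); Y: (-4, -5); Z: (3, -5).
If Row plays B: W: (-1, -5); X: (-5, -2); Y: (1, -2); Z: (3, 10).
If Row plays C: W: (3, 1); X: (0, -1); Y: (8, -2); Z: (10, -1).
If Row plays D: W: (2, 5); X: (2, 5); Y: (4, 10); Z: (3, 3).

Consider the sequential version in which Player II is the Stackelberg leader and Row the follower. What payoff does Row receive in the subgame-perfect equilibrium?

10

Backward induction with Player II moving first.
- W: Row compares 7, -1, 3, 2 and picks A; Player II would get -1.
- X: Row compares 10, -5, 0, 2 and picks A; Player II would get 0.
- Y: Row compares -4, 1, 8, 4 and picks C; Player II would get -2.
- Z: Row compares 3, 3, 10, 3 and picks C; Player II would get -1.
Maximizing over -1, 0, -2, -1, Player II chooses X. Subgame-perfect outcome: (A, X) with payoffs (10, 0).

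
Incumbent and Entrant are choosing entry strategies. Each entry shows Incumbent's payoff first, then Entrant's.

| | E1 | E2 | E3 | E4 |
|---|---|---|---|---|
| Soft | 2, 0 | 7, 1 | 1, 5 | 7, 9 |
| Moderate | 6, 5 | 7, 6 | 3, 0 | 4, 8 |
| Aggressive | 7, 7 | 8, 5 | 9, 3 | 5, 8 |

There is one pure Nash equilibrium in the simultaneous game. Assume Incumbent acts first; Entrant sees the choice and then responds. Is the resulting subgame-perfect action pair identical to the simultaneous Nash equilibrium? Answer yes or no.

yes

Entrant best-responds to each possible Incumbent move:
- Soft → Entrant plays E4 (best of 0, 1, 5, 9); Incumbent gets 7.
- Moderate → Entrant plays E4 (best of 5, 6, 0, 8); Incumbent gets 4.
- Aggressive → Entrant plays E4 (best of 7, 5, 3, 8); Incumbent gets 5.
Among 7, 4, 5, the best is 7 at Soft. Subgame-perfect outcome: (Soft, E4) with payoffs (7, 9).
Under simultaneous play:
Incumbent's best replies: E1→Aggressive; E2→Aggressive; E3→Aggressive; E4→Soft.
Entrant's best replies: Soft→E4; Moderate→E4; Aggressive→E4.
The unique mutual best reply is (Soft, E4), giving (7, 9).
Sequential outcome (Soft, E4) coincides with the Nash profile (Soft, E4).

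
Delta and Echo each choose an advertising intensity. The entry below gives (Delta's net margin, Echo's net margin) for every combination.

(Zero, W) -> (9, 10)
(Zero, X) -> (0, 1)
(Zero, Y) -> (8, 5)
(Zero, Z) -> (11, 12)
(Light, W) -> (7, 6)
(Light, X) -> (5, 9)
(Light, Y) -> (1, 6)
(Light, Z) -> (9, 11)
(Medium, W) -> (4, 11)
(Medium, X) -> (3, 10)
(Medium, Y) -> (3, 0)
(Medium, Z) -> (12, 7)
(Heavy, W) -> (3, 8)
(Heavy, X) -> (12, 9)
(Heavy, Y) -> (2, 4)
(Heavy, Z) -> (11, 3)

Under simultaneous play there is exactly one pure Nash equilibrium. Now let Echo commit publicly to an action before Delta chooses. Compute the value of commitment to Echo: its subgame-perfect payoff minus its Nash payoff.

Delta best-responds to each possible Echo move:
- W → Delta plays Zero (best of 9, 7, 4, 3); Echo gets 10.
- X → Delta plays Heavy (best of 0, 5, 3, 12); Echo gets 9.
- Y → Delta plays Zero (best of 8, 1, 3, 2); Echo gets 5.
- Z → Delta plays Medium (best of 11, 9, 12, 11); Echo gets 7.
Maximizing over 10, 9, 5, 7, Echo chooses W. Subgame-perfect outcome: (Zero, W) with payoffs (9, 10).
For the simultaneous game, intersect best replies.
Delta's best replies: W→Zero; X→Heavy; Y→Zero; Z→Medium.
Echo's best replies: Zero→Z; Light→Z; Medium→W; Heavy→X.
Only (Heavy, X) has each player best-responding; Nash payoffs (12, 9).
Echo's commitment gain: 10 − 9 = 1.

1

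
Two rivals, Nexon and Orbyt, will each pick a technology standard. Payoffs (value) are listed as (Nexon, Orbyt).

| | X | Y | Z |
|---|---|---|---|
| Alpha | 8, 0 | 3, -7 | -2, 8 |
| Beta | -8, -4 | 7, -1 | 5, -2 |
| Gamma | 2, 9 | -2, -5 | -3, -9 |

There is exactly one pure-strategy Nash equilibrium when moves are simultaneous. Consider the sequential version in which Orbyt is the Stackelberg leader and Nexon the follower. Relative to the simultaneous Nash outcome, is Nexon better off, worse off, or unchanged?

better off

Work backward from Nexon's decision.
- X → Nexon plays Alpha (best of 8, -8, 2); Orbyt gets 0.
- Y → Nexon plays Beta (best of 3, 7, -2); Orbyt gets -1.
- Z → Nexon plays Beta (best of -2, 5, -3); Orbyt gets -2.
Orbyt's induced payoffs are 0, -1, -2, so Orbyt commits to X. Subgame-perfect outcome: (Alpha, X) with payoffs (8, 0).
For the simultaneous game, intersect best replies.
Nexon's best replies: X→Alpha; Y→Beta; Z→Beta.
Orbyt's best replies: Alpha→Z; Beta→Y; Gamma→X.
The unique mutual best reply is (Beta, Y), giving (7, -1).
Nexon earns 8 sequentially versus 7 at the Nash outcome: better off.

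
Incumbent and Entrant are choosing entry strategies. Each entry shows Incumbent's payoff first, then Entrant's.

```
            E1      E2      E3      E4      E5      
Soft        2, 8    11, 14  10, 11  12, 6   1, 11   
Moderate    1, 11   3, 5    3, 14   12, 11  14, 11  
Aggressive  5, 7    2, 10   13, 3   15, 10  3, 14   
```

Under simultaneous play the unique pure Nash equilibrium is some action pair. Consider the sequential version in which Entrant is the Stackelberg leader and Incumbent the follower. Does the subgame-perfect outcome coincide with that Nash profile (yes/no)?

Incumbent best-responds to each possible Entrant move:
- E1 → Incumbent plays Aggressive (best of 2, 1, 5); Entrant gets 7.
- E2 → Incumbent plays Soft (best of 11, 3, 2); Entrant gets 14.
- E3 → Incumbent plays Aggressive (best of 10, 3, 13); Entrant gets 3.
- E4 → Incumbent plays Aggressive (best of 12, 12, 15); Entrant gets 10.
- E5 → Incumbent plays Moderate (best of 1, 14, 3); Entrant gets 11.
Maximizing over 7, 14, 3, 10, 11, Entrant chooses E2. Subgame-perfect outcome: (Soft, E2) with payoffs (11, 14).
Under simultaneous play:
Incumbent's best replies: E1→Aggressive; E2→Soft; E3→Aggressive; E4→Aggressive; E5→Moderate.
Entrant's best replies: Soft→E2; Moderate→E3; Aggressive→E5.
The unique mutual best reply is (Soft, E2), giving (11, 14).
Sequential outcome (Soft, E2) coincides with the Nash profile (Soft, E2).

yes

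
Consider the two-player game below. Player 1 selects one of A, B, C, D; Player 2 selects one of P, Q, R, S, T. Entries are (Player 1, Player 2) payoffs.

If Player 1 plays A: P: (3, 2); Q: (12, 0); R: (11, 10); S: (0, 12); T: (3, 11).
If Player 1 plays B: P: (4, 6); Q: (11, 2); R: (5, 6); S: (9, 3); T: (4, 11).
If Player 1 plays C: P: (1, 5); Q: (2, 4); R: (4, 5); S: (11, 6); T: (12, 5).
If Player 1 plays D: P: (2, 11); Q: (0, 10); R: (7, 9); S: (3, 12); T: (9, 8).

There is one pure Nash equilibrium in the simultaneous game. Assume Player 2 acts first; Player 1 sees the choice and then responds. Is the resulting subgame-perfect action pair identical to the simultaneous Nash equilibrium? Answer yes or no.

no

Player 1 best-responds to each possible Player 2 move:
- P: Player 1 compares 3, 4, 1, 2 and picks B; Player 2 would get 6.
- Q: Player 1 compares 12, 11, 2, 0 and picks A; Player 2 would get 0.
- R: Player 1 compares 11, 5, 4, 7 and picks A; Player 2 would get 10.
- S: Player 1 compares 0, 9, 11, 3 and picks C; Player 2 would get 6.
- T: Player 1 compares 3, 4, 12, 9 and picks C; Player 2 would get 5.
Among 6, 0, 10, 6, 5, the best is 10 at R. Subgame-perfect outcome: (A, R) with payoffs (11, 10).
For the simultaneous game, intersect best replies.
Player 1's best replies: P→B; Q→A; R→A; S→C; T→C.
Player 2's best replies: A→S; B→T; C→S; D→S.
The unique mutual best reply is (C, S), giving (11, 6).
Sequential outcome (A, R) differs from the Nash profile (C, S).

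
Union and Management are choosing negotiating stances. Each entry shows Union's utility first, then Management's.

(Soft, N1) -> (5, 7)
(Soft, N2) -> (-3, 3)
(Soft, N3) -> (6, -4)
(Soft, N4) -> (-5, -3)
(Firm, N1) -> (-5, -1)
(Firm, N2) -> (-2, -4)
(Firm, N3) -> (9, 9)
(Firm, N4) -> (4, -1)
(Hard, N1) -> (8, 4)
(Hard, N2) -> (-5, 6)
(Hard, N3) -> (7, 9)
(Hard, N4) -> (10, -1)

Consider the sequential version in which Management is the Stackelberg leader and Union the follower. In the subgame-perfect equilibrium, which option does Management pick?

N3

Work backward from Union's decision.
- N1: BR = Hard, leader payoff 4.
- N2: BR = Firm, leader payoff -4.
- N3: BR = Firm, leader payoff 9.
- N4: BR = Hard, leader payoff -1.
Management's induced payoffs are 4, -4, 9, -1, so Management commits to N3. Subgame-perfect outcome: (Firm, N3) with payoffs (9, 9).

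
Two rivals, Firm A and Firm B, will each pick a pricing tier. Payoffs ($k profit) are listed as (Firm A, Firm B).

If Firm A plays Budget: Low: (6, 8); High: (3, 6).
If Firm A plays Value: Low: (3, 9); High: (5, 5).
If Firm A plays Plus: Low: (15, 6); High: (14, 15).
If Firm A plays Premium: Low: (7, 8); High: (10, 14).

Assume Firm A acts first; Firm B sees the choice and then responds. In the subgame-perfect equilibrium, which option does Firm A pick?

Plus

Backward induction with Firm A moving first.
- Budget: Firm B compares 8, 6 and picks Low; Firm A would get 6.
- Value: Firm B compares 9, 5 and picks Low; Firm A would get 3.
- Plus: Firm B compares 6, 15 and picks High; Firm A would get 14.
- Premium: Firm B compares 8, 14 and picks High; Firm A would get 10.
Maximizing over 6, 3, 14, 10, Firm A chooses Plus. Subgame-perfect outcome: (Plus, High) with payoffs (14, 15).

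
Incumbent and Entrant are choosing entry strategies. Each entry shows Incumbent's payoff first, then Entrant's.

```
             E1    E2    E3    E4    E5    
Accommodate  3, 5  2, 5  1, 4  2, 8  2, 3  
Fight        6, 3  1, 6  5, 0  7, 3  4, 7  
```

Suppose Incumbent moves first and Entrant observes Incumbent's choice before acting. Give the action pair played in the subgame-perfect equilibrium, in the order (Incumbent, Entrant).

Work backward from Entrant's decision.
- Accommodate → Entrant plays E4 (best of 5, 5, 4, 8, 3); Incumbent gets 2.
- Fight → Entrant plays E5 (best of 3, 6, 0, 3, 7); Incumbent gets 4.
Maximizing over 2, 4, Incumbent chooses Fight. Subgame-perfect outcome: (Fight, E5) with payoffs (4, 7).

(Fight, E5)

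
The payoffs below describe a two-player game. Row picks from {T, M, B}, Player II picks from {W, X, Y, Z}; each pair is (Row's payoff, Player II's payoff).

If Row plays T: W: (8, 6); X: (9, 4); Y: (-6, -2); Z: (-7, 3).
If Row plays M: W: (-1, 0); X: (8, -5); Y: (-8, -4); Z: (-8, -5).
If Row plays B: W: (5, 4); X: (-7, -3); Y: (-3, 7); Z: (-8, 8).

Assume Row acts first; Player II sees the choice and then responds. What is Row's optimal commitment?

Backward induction with Row moving first.
- T → Player II plays W (best of 6, 4, -2, 3); Row gets 8.
- M → Player II plays W (best of 0, -5, -4, -5); Row gets -1.
- B → Player II plays Z (best of 4, -3, 7, 8); Row gets -8.
Row's induced payoffs are 8, -1, -8, so Row commits to T. Subgame-perfect outcome: (T, W) with payoffs (8, 6).

T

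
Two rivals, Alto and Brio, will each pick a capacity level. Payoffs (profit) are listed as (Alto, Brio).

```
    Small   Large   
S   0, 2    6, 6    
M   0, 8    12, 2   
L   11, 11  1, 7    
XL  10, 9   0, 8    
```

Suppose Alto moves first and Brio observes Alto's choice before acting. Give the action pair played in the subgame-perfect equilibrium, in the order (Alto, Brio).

(L, Small)

Brio best-responds to each possible Alto move:
- S: Brio compares 2, 6 and picks Large; Alto would get 6.
- M: Brio compares 8, 2 and picks Small; Alto would get 0.
- L: Brio compares 11, 7 and picks Small; Alto would get 11.
- XL: Brio compares 9, 8 and picks Small; Alto would get 10.
Alto's induced payoffs are 6, 0, 11, 10, so Alto commits to L. Subgame-perfect outcome: (L, Small) with payoffs (11, 11).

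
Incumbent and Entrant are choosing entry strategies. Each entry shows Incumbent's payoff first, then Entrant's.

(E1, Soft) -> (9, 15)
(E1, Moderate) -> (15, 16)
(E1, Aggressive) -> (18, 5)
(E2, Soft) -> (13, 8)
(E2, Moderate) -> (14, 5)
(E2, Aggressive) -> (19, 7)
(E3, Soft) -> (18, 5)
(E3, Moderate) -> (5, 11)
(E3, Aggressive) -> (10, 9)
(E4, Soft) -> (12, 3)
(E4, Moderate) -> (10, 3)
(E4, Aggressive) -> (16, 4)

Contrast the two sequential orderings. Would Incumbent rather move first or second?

first

If Incumbent leads: Entrant's best replies are E1→Moderate, E2→Soft, E3→Moderate, E4→Aggressive; Incumbent's induced payoffs 15, 13, 5, 16; outcome (E4, Aggressive), payoffs (16, 4).
If Entrant leads: Incumbent's best replies are Soft→E3, Moderate→E1, Aggressive→E2; Entrant's induced payoffs 5, 16, 7; outcome (E1, Moderate), payoffs (15, 16).
Incumbent gets 16 moving first and 15 moving second, so Incumbent prefers to move first.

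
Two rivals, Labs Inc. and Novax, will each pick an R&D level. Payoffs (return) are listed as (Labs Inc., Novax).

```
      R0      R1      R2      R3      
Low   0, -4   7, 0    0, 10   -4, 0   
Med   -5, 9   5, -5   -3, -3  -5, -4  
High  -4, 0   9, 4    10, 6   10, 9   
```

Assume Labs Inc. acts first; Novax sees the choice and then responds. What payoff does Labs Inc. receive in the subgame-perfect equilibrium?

Novax best-responds to each possible Labs Inc. move:
- Low → Novax plays R2 (best of -4, 0, 10, 0); Labs Inc. gets 0.
- Med → Novax plays R0 (best of 9, -5, -3, -4); Labs Inc. gets -5.
- High → Novax plays R3 (best of 0, 4, 6, 9); Labs Inc. gets 10.
Among 0, -5, 10, the best is 10 at High. Subgame-perfect outcome: (High, R3) with payoffs (10, 9).

10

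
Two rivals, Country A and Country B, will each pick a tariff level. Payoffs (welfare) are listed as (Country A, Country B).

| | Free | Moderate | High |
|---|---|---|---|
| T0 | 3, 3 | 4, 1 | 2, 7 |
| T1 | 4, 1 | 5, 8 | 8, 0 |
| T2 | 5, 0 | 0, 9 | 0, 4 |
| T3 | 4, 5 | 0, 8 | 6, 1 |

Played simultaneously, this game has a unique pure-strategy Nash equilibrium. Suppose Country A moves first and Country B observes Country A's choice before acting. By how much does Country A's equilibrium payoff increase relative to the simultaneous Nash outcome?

0

Solve by backward induction (Country A leads).
- T0: Country B compares 3, 1, 7 and picks High; Country A would get 2.
- T1: Country B compares 1, 8, 0 and picks Moderate; Country A would get 5.
- T2: Country B compares 0, 9, 4 and picks Moderate; Country A would get 0.
- T3: Country B compares 5, 8, 1 and picks Moderate; Country A would get 0.
Maximizing over 2, 5, 0, 0, Country A chooses T1. Subgame-perfect outcome: (T1, Moderate) with payoffs (5, 8).
For the simultaneous game, intersect best replies.
Country A's best replies: Free→T2; Moderate→T1; High→T1.
Country B's best replies: T0→High; T1→Moderate; T2→Moderate; T3→Moderate.
Only (T1, Moderate) has each player best-responding; Nash payoffs (5, 8).
Country A's commitment gain: 5 − 5 = 0.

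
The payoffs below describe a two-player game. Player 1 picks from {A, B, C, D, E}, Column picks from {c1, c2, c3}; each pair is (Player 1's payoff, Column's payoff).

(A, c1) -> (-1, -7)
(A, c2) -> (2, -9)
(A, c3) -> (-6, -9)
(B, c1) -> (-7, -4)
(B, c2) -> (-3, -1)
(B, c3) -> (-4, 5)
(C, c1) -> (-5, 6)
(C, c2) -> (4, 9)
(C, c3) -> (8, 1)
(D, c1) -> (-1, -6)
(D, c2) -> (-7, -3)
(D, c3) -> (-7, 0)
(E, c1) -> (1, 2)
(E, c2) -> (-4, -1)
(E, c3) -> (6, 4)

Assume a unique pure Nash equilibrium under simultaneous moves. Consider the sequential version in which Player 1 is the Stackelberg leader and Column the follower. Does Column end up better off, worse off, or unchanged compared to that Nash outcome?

Backward induction with Player 1 moving first.
- A: Column compares -7, -9, -9 and picks c1; Player 1 would get -1.
- B: Column compares -4, -1, 5 and picks c3; Player 1 would get -4.
- C: Column compares 6, 9, 1 and picks c2; Player 1 would get 4.
- D: Column compares -6, -3, 0 and picks c3; Player 1 would get -7.
- E: Column compares 2, -1, 4 and picks c3; Player 1 would get 6.
Maximizing over -1, -4, 4, -7, 6, Player 1 chooses E. Subgame-perfect outcome: (E, c3) with payoffs (6, 4).
Now find the simultaneous Nash equilibrium.
Player 1's best replies: c1→E; c2→C; c3→C.
Column's best replies: A→c1; B→c3; C→c2; D→c3; E→c3.
The unique mutual best reply is (C, c2), giving (4, 9).
Column earns 4 sequentially versus 9 at the Nash outcome: worse off.

worse off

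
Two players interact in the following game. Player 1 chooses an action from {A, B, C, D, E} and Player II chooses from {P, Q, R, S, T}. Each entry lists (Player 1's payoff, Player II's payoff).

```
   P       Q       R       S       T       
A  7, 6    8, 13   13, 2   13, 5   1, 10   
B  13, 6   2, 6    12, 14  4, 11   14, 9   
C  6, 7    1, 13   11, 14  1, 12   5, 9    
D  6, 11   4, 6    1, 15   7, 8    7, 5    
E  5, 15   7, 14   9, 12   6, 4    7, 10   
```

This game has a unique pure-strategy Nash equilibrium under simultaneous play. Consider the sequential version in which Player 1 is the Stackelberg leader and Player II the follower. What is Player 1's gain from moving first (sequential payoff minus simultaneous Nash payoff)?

Work backward from Player II's decision.
- A: BR = Q, leader payoff 8.
- B: BR = R, leader payoff 12.
- C: BR = R, leader payoff 11.
- D: BR = R, leader payoff 1.
- E: BR = P, leader payoff 5.
Player 1's induced payoffs are 8, 12, 11, 1, 5, so Player 1 commits to B. Subgame-perfect outcome: (B, R) with payoffs (12, 14).
For the simultaneous game, intersect best replies.
Player 1's best replies: P→B; Q→A; R→A; S→A; T→B.
Player II's best replies: A→Q; B→R; C→R; D→R; E→P.
The unique mutual best reply is (A, Q), giving (8, 13).
Player 1's commitment gain: 12 − 8 = 4.

4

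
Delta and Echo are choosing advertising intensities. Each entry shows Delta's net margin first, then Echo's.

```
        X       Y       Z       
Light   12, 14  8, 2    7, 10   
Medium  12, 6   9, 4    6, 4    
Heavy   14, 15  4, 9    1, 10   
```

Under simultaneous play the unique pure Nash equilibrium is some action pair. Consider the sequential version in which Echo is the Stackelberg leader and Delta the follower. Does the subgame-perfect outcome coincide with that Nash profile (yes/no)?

Backward induction with Echo moving first.
- X: BR = Heavy, leader payoff 15.
- Y: BR = Medium, leader payoff 4.
- Z: BR = Light, leader payoff 10.
Among 15, 4, 10, the best is 15 at X. Subgame-perfect outcome: (Heavy, X) with payoffs (14, 15).
For the simultaneous game, intersect best replies.
Delta's best replies: X→Heavy; Y→Medium; Z→Light.
Echo's best replies: Light→X; Medium→X; Heavy→X.
Only (Heavy, X) has each player best-responding; Nash payoffs (14, 15).
Sequential outcome (Heavy, X) coincides with the Nash profile (Heavy, X).

yes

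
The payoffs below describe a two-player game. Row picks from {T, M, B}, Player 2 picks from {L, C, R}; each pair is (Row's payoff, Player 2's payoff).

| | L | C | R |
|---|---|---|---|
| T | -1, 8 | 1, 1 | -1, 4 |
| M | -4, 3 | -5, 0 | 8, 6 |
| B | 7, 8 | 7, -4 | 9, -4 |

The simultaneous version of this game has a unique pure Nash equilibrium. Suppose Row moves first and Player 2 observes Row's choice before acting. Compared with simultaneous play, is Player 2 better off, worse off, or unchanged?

Solve by backward induction (Row leads).
- T → Player 2 plays L (best of 8, 1, 4); Row gets -1.
- M → Player 2 plays R (best of 3, 0, 6); Row gets 8.
- B → Player 2 plays L (best of 8, -4, -4); Row gets 7.
Among -1, 8, 7, the best is 8 at M. Subgame-perfect outcome: (M, R) with payoffs (8, 6).
Under simultaneous play:
Row's best replies: L→B; C→B; R→B.
Player 2's best replies: T→L; M→R; B→L.
The unique mutual best reply is (B, L), giving (7, 8).
Player 2 earns 6 sequentially versus 8 at the Nash outcome: worse off.

worse off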